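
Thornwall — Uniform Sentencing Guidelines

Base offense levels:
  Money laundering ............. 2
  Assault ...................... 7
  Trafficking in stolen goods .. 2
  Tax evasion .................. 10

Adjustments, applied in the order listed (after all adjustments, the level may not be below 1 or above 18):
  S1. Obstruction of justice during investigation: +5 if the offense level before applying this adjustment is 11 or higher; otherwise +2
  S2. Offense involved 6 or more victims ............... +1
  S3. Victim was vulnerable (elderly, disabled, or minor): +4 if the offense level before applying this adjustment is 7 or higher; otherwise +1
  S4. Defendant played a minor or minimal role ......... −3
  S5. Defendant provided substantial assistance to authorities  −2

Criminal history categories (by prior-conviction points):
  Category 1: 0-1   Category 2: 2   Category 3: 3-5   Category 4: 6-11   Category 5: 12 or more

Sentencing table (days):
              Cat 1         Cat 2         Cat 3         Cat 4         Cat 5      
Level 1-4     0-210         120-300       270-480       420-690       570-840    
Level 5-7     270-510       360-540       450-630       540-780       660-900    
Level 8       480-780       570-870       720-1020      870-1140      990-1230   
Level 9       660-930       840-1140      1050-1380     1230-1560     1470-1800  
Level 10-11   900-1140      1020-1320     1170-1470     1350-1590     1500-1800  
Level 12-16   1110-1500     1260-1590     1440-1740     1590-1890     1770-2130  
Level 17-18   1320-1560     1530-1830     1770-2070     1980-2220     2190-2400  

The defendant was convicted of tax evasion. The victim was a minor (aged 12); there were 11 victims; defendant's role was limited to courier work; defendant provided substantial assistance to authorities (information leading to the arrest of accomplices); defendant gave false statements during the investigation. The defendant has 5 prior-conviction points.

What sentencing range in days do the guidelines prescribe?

Base offense level for tax evasion: 10.
S1 applies (level before this adjustment is 10 < 11, so +2): 10 + 2 = 12.
S2 applies: 12 + 1 = 13.
S3 applies (level before this adjustment is 13 ≥ 7, so +4): 13 + 4 = 17.
S4 applies: 17 − 3 = 14.
S5 applies: 14 − 2 = 12.
Final offense level: 12.
Criminal history: 5 prior points → Category 3 (3-5).
Level 12 falls in the 12-16 band.
Grid: Level 12-16 × Category 3 = 1440-1740 days.

1440-1740 days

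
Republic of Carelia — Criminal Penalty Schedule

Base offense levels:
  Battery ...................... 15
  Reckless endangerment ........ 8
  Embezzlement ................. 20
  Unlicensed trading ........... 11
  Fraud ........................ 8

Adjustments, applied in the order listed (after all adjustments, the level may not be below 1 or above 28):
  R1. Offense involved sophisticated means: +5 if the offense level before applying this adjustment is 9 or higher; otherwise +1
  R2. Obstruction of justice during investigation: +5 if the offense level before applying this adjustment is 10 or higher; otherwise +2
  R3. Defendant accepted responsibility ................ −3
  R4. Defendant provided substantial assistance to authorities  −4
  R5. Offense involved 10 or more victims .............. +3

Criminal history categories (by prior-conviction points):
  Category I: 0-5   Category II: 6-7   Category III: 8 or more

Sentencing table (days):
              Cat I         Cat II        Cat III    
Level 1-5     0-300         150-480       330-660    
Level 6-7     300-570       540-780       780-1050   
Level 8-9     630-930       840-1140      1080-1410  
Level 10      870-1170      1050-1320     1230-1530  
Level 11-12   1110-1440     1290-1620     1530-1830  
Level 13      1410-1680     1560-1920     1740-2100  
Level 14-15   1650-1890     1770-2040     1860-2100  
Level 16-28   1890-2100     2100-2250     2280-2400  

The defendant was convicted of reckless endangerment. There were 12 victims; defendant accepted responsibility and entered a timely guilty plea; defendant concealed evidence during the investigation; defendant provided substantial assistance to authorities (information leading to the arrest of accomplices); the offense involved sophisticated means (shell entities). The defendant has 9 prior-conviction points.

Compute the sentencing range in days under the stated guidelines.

780-1050 days

Base offense level for reckless endangerment: 8.
R1 applies (level before this adjustment is 8 < 9, so +1): 8 + 1 = 9.
R2 applies (level before this adjustment is 9 < 10, so +2): 9 + 2 = 11.
R3 applies: 11 − 3 = 8.
R4 applies: 8 − 4 = 4.
R5 applies: 4 + 3 = 7.
Final offense level: 7.
Criminal history: 9 prior points → Category III (8+).
Level 7 falls in the 6-7 band.
Grid: Level 6-7 × Category III = 780-1050 days.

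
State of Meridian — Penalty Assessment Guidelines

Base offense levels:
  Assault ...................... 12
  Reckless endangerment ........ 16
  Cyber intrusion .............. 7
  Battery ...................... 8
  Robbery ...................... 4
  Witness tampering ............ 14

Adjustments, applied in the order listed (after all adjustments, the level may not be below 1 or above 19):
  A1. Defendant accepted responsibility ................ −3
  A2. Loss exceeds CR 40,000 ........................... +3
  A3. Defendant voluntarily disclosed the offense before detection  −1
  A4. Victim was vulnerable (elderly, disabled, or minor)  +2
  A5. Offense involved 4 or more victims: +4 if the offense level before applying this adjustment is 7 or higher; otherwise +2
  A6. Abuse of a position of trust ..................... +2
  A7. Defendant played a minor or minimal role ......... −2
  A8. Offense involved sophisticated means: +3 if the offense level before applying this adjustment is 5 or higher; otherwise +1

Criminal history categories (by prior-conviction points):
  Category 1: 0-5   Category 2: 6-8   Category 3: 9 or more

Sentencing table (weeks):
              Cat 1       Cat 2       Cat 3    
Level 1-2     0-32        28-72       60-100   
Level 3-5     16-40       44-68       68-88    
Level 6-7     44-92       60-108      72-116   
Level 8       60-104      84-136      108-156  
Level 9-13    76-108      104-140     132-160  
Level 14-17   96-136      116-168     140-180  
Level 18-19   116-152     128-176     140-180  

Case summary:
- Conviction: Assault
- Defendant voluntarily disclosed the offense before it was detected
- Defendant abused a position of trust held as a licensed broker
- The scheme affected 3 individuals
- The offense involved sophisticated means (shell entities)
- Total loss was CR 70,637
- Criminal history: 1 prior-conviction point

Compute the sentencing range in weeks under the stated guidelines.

Base offense level for assault: 12.
A1 does not apply.
A2 applies: 12 + 3 = 15.
A3 applies: 15 − 1 = 14.
A4 does not apply.
A6 applies: 14 + 2 = 16.
A8 applies (level before this adjustment is 16 ≥ 5, so +3): 16 + 3 = 19.
Final offense level: 19.
Criminal history: 1 prior point → Category 1 (0-5).
Level 19 falls in the 18-19 band.
Grid: Level 18-19 × Category 1 = 116-152 weeks.

116-152 weeks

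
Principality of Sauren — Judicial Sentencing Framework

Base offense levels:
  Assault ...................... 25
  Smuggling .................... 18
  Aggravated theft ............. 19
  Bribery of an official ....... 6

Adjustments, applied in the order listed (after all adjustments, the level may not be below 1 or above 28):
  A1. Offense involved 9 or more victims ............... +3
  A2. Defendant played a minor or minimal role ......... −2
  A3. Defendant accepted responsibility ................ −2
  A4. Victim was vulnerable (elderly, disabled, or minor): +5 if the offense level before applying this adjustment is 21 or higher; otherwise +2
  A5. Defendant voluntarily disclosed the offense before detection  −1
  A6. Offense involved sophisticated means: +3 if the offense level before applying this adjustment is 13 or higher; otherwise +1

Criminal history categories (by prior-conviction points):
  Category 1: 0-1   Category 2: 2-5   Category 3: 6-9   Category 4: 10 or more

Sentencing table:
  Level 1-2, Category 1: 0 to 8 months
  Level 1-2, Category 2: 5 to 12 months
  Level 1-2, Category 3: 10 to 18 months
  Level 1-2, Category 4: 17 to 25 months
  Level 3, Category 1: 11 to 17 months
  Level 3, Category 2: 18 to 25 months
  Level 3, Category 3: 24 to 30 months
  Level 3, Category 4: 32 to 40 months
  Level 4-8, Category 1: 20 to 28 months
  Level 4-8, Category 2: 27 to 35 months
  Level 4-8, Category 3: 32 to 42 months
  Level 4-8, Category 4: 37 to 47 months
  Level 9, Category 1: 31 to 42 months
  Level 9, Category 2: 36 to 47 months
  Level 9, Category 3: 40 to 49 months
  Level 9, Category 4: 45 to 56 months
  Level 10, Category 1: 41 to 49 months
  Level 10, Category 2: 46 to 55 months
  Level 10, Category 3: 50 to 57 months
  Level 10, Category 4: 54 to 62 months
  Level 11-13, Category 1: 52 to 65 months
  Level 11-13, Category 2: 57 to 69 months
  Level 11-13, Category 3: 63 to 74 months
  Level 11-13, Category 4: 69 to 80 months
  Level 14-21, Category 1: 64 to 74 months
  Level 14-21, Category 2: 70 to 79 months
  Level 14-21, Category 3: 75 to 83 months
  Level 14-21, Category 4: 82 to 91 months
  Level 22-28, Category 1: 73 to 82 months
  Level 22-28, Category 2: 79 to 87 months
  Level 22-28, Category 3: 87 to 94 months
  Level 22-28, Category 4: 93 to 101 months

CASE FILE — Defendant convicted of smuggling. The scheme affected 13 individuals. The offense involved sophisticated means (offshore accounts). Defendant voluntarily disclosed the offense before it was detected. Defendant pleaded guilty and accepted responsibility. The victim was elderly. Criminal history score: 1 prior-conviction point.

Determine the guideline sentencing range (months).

Base offense level for smuggling: 18.
A1 applies: 18 + 3 = 21.
A2 does not apply.
A3 applies: 21 − 2 = 19.
A4 applies (level before this adjustment is 19 < 21, so +2): 19 + 2 = 21.
A5 applies: 21 − 1 = 20.
A6 applies (level before this adjustment is 20 ≥ 13, so +3): 20 + 3 = 23.
Final offense level: 23.
Criminal history: 1 prior point → Category 1 (0-1).
Level 23 falls in the 22-28 band.
Grid: Level 22-28 × Category 1 = 73-82 months.

73-82 months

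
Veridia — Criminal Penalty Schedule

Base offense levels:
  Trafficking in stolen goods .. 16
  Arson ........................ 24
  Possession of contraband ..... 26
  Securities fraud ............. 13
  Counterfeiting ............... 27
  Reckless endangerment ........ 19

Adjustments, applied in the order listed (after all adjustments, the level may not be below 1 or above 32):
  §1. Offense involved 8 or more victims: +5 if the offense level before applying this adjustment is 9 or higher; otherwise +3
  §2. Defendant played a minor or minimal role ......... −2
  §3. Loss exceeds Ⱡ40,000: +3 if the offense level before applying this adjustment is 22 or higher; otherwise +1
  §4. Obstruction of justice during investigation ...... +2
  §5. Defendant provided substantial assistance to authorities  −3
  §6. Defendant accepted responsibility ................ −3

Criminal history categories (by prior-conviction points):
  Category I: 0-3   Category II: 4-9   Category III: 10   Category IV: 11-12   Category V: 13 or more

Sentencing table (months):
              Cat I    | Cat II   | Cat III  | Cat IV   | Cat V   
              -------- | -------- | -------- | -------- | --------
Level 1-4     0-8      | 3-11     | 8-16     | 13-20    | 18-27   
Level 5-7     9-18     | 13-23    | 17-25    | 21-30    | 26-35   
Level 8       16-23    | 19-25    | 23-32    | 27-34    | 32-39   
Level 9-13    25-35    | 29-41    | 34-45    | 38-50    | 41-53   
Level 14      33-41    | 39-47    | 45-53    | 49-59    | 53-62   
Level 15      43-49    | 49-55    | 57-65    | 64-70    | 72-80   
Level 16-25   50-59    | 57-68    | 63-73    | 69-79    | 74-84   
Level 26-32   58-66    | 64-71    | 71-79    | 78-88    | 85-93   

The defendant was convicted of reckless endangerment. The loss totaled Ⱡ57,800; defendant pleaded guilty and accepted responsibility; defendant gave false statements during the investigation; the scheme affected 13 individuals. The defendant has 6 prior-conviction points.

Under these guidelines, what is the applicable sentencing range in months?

Base offense level for reckless endangerment: 19.
§1 applies (level before this adjustment is 19 ≥ 9, so +5): 19 + 5 = 24.
§2 does not apply.
§3 applies (level before this adjustment is 24 ≥ 22, so +3): 24 + 3 = 27.
§4 applies: 27 + 2 = 29.
§6 applies: 29 − 3 = 26.
Final offense level: 26.
Criminal history: 6 prior points → Category II (4-9).
Level 26 falls in the 26-32 band.
Grid: Level 26-32 × Category II = 64-71 months.

64-71 months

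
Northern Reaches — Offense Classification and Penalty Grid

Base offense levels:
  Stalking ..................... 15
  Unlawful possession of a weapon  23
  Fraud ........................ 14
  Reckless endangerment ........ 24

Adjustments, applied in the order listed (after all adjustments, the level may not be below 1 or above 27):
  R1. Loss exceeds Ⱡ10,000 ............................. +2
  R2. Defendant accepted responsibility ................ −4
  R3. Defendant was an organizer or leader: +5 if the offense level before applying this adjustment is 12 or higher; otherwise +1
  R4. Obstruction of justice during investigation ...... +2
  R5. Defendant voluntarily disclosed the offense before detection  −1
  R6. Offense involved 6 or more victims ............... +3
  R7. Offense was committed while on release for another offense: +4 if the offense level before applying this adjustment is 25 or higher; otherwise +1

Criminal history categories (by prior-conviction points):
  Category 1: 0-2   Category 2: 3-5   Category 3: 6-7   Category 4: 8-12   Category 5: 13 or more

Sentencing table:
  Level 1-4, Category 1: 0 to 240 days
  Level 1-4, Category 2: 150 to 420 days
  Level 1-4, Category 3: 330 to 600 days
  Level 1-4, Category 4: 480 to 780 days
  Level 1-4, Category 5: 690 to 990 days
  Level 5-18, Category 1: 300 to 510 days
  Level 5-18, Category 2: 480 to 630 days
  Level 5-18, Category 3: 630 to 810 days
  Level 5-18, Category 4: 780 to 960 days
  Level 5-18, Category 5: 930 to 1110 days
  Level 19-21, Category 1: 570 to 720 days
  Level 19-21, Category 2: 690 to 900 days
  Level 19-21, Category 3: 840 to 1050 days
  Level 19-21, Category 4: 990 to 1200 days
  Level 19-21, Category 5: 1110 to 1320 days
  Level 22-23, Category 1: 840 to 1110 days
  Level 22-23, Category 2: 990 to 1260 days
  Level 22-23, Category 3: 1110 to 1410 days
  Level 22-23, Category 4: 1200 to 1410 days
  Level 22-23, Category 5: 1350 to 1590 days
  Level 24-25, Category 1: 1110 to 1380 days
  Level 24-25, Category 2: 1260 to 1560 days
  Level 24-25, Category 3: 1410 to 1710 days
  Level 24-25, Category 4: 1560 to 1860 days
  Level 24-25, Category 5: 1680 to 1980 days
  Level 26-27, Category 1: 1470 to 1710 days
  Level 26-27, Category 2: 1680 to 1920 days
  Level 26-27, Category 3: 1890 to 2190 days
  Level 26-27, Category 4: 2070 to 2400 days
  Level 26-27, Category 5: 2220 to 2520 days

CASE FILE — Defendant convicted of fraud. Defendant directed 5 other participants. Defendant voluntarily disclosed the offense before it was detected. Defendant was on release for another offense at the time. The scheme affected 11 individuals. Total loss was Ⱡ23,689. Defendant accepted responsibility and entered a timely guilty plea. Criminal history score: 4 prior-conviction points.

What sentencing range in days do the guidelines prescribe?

Base offense level for fraud: 14.
R1 applies: 14 + 2 = 16.
R2 applies: 16 − 4 = 12.
R3 applies (level before this adjustment is 12 ≥ 12, so +5): 12 + 5 = 17.
R5 applies: 17 − 1 = 16.
R6 applies: 16 + 3 = 19.
R7 applies (level before this adjustment is 19 < 25, so +1): 19 + 1 = 20.
Final offense level: 20.
Criminal history: 4 prior points → Category 2 (3-5).
Level 20 falls in the 19-21 band.
Grid: Level 19-21 × Category 2 = 690-900 days.

690-900 days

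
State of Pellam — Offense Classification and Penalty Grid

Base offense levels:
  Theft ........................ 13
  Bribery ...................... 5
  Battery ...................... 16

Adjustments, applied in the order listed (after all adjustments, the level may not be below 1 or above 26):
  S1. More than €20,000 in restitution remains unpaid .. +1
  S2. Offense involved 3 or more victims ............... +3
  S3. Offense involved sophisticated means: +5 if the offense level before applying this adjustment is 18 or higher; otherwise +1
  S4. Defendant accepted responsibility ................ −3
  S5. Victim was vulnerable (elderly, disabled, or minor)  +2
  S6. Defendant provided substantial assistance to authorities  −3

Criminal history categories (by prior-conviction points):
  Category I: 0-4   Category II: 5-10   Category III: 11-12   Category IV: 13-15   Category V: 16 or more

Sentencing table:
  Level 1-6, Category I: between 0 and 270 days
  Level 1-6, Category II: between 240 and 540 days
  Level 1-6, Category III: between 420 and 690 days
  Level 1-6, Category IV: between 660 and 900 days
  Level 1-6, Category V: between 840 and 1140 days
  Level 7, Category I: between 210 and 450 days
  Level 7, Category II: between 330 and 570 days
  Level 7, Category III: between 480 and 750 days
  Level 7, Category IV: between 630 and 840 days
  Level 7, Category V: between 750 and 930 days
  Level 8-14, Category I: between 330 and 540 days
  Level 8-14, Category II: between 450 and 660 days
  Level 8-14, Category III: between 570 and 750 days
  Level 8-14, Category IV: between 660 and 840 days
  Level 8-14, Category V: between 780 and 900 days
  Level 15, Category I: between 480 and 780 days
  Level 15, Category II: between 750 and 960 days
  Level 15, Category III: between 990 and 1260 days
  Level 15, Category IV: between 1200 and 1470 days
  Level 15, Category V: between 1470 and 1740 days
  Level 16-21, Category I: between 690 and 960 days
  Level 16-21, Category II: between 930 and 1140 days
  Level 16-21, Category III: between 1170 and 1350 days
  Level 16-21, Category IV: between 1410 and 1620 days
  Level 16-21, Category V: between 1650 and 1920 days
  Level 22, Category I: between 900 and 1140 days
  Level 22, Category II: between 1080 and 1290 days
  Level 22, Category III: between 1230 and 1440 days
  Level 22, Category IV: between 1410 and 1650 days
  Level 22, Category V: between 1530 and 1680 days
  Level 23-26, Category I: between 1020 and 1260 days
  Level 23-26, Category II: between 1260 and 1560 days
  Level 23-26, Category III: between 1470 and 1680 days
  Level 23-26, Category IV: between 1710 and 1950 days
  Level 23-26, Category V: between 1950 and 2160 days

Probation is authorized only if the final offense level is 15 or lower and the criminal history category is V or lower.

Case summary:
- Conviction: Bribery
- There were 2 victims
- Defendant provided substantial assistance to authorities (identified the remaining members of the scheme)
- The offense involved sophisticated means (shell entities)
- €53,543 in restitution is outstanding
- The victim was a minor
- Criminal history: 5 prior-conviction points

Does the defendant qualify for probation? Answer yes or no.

Yes

Base offense level for bribery: 5.
S1 applies: 5 + 1 = 6.
S2 does not apply.
S3 applies (level before this adjustment is 6 < 18, so +1): 6 + 1 = 7.
S5 applies: 7 + 2 = 9.
S6 applies: 9 − 3 = 6.
Final offense level: 6.
Criminal history: 5 prior points → Category II (5-10).
Level 6 falls in the 1-6 band.
Grid: Level 1-6 × Category II = 240-540 days.
Probation check: level 6 ≤ 15 and category II ≤ V → eligible.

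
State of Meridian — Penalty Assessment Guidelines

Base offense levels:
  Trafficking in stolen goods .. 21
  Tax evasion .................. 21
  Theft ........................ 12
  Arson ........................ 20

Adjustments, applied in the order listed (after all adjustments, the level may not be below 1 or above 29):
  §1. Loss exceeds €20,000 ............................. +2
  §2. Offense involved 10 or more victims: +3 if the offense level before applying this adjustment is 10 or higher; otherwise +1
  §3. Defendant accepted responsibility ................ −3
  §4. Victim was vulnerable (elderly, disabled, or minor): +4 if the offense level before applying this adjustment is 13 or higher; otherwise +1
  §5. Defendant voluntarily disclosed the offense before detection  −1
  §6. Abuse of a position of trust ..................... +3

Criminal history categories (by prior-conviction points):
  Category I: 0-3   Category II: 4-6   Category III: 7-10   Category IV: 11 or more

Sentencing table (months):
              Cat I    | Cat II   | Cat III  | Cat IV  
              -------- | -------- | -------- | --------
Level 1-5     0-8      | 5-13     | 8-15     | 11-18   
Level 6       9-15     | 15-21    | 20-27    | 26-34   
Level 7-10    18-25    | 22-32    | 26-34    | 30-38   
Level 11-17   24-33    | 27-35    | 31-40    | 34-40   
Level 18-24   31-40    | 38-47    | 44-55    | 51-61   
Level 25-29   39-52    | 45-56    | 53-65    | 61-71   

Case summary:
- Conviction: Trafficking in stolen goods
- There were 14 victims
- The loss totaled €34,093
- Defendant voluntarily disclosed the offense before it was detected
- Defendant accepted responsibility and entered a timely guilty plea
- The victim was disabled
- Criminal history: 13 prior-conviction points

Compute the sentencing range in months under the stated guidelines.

61-71 months

Base offense level for trafficking in stolen goods: 21.
§1 applies: 21 + 2 = 23.
§2 applies (level before this adjustment is 23 ≥ 10, so +3): 23 + 3 = 26.
§3 applies: 26 − 3 = 23.
§4 applies (level before this adjustment is 23 ≥ 13, so +4): 23 + 4 = 27.
§5 applies: 27 − 1 = 26.
Final offense level: 26.
Criminal history: 13 prior points → Category IV (11+).
Level 26 falls in the 25-29 band.
Grid: Level 25-29 × Category IV = 61-71 months.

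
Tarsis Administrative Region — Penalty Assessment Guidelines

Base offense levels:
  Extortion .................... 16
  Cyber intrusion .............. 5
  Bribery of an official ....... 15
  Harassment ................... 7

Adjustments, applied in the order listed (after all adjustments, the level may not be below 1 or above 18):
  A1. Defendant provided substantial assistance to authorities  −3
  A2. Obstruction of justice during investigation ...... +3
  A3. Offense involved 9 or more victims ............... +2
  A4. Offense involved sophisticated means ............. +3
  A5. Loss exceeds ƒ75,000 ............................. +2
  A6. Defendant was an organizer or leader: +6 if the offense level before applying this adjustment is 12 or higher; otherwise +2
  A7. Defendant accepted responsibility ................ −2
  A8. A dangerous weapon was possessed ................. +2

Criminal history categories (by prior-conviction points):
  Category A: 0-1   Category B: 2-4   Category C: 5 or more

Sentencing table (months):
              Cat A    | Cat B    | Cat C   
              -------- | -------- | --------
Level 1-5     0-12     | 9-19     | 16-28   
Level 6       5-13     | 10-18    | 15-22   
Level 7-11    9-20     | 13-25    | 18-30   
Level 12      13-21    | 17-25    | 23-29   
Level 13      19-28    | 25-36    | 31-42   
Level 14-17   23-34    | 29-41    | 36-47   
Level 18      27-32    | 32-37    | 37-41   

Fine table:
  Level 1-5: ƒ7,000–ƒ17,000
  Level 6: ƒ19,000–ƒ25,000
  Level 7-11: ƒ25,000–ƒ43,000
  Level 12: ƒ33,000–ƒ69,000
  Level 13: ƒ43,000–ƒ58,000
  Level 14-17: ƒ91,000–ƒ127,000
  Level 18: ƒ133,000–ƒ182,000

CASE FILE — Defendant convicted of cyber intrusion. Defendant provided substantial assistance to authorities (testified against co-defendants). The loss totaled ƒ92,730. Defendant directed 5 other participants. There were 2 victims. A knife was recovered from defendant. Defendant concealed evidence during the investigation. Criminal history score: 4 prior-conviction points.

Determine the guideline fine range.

Base offense level for cyber intrusion: 5.
A1 applies: 5 − 3 = 2.
A2 applies: 2 + 3 = 5.
A4 does not apply.
A5 applies: 5 + 2 = 7.
A6 applies (level before this adjustment is 7 < 12, so +2): 7 + 2 = 9.
A8 applies: 9 + 2 = 11.
Final offense level: 11.
Level 11 falls in the 7-11 band.
Fine table: Level 7-11 → ƒ25,000–ƒ43,000.

ƒ25,000–ƒ43,000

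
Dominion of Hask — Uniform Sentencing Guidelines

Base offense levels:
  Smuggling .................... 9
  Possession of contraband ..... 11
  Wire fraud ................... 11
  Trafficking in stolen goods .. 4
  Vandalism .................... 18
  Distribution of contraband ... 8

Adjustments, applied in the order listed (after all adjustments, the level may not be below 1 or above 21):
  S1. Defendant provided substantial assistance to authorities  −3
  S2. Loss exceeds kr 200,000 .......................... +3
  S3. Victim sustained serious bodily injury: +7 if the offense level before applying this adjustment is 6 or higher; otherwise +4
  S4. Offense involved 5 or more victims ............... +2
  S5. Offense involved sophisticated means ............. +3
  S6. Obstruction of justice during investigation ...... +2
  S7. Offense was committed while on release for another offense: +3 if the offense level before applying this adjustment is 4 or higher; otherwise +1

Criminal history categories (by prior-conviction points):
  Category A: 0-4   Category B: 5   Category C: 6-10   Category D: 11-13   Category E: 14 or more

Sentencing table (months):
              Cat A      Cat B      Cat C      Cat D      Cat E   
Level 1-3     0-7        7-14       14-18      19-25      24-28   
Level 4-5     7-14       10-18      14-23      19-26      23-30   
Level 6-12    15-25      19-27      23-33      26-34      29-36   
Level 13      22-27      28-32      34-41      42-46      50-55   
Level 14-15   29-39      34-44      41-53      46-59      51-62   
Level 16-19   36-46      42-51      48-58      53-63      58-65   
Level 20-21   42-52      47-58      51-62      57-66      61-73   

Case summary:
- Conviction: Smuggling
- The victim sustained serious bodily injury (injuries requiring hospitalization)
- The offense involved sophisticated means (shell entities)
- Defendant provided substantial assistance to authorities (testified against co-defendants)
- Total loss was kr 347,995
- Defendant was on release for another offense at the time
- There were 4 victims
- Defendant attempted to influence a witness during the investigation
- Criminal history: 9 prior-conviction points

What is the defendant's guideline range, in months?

Base offense level for smuggling: 9.
S1 applies: 9 − 3 = 6.
S2 applies: 6 + 3 = 9.
S3 applies (level before this adjustment is 9 ≥ 6, so +7): 9 + 7 = 16.
S4 does not apply.
S5 applies: 16 + 3 = 19.
S6 applies: 19 + 2 = 21.
S7 applies (level before this adjustment is 21 ≥ 4, so +3): 21 + 3 = 24.
Level 24 exceeds the maximum of 21; capped at 21.
Final offense level: 21.
Criminal history: 9 prior points → Category C (6-10).
Level 21 falls in the 20-21 band.
Grid: Level 20-21 × Category C = 51-62 months.

51-62 months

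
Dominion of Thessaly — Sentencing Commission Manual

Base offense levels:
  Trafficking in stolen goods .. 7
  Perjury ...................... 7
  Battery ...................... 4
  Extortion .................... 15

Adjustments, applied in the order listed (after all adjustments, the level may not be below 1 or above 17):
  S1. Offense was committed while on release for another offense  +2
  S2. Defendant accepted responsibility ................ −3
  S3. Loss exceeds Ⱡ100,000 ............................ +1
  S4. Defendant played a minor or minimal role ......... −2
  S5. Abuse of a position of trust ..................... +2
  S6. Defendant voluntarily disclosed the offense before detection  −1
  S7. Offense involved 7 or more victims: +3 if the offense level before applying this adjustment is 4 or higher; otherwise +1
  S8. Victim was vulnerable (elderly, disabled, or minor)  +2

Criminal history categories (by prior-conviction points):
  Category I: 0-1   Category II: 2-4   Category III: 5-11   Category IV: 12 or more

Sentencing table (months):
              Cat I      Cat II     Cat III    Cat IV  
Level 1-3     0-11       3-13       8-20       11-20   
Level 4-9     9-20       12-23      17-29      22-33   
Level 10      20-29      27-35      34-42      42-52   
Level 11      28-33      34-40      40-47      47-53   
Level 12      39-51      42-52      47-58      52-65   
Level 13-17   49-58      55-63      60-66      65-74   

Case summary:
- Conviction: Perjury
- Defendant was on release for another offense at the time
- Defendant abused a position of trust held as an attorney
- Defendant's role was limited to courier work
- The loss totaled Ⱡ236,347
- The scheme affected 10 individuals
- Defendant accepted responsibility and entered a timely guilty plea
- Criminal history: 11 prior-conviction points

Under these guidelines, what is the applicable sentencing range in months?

Base offense level for perjury: 7.
S1 applies: 7 + 2 = 9.
S2 applies: 9 − 3 = 6.
S3 applies: 6 + 1 = 7.
S4 applies: 7 − 2 = 5.
S5 applies: 5 + 2 = 7.
S6 does not apply.
S7 applies (level before this adjustment is 7 ≥ 4, so +3): 7 + 3 = 10.
Final offense level: 10.
Criminal history: 11 prior points → Category III (5-11).
Level 10 falls in the 10 band.
Grid: Level 10 × Category III = 34-42 months.

34-42 months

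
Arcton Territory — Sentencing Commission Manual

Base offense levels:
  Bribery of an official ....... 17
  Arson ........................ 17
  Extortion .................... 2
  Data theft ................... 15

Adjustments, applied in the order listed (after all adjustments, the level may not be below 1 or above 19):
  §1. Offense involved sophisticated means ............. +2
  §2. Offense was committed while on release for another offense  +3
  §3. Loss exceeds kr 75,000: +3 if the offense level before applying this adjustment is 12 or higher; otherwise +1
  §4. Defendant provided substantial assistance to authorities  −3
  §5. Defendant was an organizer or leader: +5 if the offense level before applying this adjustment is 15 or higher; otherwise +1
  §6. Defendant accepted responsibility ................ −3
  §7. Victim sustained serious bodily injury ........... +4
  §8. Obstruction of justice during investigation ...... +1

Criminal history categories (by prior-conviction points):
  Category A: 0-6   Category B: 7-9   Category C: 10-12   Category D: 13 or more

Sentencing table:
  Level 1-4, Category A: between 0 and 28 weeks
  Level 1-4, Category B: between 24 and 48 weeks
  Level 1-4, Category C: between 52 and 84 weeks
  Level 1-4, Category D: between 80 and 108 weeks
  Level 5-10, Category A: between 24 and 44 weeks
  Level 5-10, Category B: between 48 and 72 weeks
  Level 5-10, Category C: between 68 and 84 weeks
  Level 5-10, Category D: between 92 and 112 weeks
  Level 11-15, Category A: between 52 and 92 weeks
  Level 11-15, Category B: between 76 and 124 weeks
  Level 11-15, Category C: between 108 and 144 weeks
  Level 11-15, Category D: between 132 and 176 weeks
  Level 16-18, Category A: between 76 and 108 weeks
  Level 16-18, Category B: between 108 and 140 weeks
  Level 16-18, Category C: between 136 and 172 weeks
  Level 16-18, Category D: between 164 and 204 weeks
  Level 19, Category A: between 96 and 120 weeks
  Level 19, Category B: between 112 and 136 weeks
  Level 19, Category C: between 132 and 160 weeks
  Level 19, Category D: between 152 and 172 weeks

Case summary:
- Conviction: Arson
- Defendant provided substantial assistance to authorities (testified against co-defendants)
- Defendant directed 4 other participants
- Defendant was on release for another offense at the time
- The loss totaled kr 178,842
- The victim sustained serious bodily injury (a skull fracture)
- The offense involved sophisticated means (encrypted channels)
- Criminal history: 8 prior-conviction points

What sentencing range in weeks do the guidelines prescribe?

112-136 weeks

Base offense level for arson: 17.
§1 applies: 17 + 2 = 19.
§2 applies: 19 + 3 = 22.
§3 applies (level before this adjustment is 22 ≥ 12, so +3): 22 + 3 = 25.
§4 applies: 25 − 3 = 22.
§5 applies (level before this adjustment is 22 ≥ 15, so +5): 22 + 5 = 27.
§6 does not apply.
§7 applies: 27 + 4 = 31.
Level 31 exceeds the maximum of 19; capped at 19.
Final offense level: 19.
Criminal history: 8 prior points → Category B (7-9).
Level 19 falls in the 19 band.
Grid: Level 19 × Category B = 112-136 weeks.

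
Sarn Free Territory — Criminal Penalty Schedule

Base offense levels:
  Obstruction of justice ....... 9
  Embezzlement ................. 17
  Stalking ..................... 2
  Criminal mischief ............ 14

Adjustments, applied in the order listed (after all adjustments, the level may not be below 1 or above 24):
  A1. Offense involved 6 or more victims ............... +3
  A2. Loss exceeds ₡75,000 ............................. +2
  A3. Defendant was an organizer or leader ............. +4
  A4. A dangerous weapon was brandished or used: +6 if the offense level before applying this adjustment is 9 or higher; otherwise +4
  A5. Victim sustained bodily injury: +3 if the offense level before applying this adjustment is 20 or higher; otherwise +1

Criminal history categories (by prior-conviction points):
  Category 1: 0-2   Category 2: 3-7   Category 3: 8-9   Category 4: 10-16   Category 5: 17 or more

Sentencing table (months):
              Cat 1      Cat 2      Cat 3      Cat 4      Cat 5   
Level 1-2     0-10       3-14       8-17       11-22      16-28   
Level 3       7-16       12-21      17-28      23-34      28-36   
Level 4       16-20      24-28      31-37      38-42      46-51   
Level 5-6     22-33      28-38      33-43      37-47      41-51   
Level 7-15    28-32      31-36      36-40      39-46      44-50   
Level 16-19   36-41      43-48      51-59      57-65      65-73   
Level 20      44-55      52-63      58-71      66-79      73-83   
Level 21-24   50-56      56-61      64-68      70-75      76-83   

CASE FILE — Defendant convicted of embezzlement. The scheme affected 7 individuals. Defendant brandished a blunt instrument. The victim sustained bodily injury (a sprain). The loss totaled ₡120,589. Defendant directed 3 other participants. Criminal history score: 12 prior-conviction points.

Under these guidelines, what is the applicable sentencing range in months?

70-75 months

Base offense level for embezzlement: 17.
A1 applies: 17 + 3 = 20.
A2 applies: 20 + 2 = 22.
A3 applies: 22 + 4 = 26.
A4 applies (level before this adjustment is 26 ≥ 9, so +6): 26 + 6 = 32.
A5 applies (level before this adjustment is 32 ≥ 20, so +3): 32 + 3 = 35.
Level 35 exceeds the maximum of 24; capped at 24.
Final offense level: 24.
Criminal history: 12 prior points → Category 4 (10-16).
Level 24 falls in the 21-24 band.
Grid: Level 21-24 × Category 4 = 70-75 months.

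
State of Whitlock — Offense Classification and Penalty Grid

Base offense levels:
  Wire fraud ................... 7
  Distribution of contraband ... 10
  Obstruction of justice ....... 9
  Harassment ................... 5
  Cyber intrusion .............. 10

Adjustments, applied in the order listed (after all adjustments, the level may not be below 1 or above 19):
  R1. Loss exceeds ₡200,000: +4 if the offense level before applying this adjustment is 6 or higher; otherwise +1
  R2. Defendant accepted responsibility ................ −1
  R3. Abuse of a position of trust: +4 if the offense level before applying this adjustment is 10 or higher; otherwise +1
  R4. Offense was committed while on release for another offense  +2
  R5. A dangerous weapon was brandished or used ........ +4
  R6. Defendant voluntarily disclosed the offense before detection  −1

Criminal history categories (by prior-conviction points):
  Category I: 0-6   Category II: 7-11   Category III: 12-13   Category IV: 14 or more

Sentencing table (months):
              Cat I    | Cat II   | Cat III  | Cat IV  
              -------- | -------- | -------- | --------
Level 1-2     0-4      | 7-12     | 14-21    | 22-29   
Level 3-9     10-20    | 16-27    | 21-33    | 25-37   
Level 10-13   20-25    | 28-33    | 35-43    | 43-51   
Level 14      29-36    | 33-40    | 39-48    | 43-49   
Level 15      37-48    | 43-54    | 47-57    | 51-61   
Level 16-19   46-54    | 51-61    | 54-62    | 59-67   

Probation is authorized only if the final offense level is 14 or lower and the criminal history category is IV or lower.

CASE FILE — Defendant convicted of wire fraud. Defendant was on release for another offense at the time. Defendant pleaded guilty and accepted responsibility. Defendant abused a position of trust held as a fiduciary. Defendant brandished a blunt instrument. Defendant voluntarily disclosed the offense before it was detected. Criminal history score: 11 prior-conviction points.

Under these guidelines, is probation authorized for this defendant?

Base offense level for wire fraud: 7.
R1 does not apply.
R2 applies: 7 − 1 = 6.
R3 applies (level before this adjustment is 6 < 10, so +1): 6 + 1 = 7.
R4 applies: 7 + 2 = 9.
R5 applies: 9 + 4 = 13.
R6 applies: 13 − 1 = 12.
Final offense level: 12.
Criminal history: 11 prior points → Category II (7-11).
Level 12 falls in the 10-13 band.
Grid: Level 10-13 × Category II = 28-33 months.
Probation check: level 12 ≤ 14 and category II ≤ IV → eligible.

Yes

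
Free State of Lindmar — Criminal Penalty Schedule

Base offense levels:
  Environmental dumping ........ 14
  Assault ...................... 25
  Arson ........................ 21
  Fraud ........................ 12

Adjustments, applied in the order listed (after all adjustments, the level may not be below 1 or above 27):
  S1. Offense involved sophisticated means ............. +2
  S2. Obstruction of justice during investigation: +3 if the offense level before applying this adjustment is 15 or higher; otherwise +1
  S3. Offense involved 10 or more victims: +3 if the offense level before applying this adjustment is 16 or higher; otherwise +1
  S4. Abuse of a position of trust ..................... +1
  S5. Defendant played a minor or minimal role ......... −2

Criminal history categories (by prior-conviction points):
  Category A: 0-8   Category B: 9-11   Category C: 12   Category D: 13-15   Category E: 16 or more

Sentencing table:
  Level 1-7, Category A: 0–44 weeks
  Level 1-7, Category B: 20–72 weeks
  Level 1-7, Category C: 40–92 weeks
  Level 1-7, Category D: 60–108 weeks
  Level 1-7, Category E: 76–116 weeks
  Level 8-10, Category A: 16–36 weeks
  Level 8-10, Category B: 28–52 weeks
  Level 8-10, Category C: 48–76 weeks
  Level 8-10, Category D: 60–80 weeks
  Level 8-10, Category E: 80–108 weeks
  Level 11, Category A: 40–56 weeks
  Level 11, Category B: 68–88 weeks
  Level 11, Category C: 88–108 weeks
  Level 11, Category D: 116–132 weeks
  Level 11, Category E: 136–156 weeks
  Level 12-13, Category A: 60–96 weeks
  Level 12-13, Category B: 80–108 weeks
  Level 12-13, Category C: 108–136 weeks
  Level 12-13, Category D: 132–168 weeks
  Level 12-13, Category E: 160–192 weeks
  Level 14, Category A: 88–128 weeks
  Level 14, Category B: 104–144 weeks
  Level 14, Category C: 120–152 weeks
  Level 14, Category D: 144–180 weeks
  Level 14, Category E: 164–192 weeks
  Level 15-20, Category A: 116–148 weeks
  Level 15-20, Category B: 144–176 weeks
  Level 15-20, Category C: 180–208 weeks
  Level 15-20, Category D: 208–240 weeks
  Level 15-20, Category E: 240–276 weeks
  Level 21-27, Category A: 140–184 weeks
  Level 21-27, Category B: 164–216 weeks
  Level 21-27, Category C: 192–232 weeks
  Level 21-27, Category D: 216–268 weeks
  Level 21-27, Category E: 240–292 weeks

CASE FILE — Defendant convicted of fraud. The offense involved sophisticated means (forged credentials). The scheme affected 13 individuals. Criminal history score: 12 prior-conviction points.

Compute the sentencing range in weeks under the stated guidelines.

180-208 weeks

Base offense level for fraud: 12.
S1 applies: 12 + 2 = 14.
S3 applies (level before this adjustment is 14 < 16, so +1): 14 + 1 = 15.
S5 does not apply.
Final offense level: 15.
Criminal history: 12 prior points → Category C (12).
Level 15 falls in the 15-20 band.
Grid: Level 15-20 × Category C = 180-208 weeks.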